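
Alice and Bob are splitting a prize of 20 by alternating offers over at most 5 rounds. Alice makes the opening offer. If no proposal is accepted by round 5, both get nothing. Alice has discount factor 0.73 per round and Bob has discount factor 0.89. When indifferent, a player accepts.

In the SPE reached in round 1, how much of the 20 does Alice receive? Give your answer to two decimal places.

12.07

Solve by backward induction from round 5.
Round 5 (Alice proposes): Bob will accept anything ≥ 0, so Alice offers 0 and keeps 20.
Round 4 (Bob proposes): Alice can get 20 next round, worth 0.73 × 20 = 14.6 now; Bob offers that and keeps 5.4.
Round 3 (Alice proposes): Bob can get 5.4 next round, worth 0.89 × 5.4 = 4.806 now. Alice offers 4.806 and keeps 20 − 4.806 = 15.194.
Round 2 (Bob proposes): Alice can get 15.194 next round, worth 0.73 × 15.194 = 11.09162 now; Bob offers that and keeps 8.90838.
Round 1 (Alice proposes): Bob can get 8.90838 next round, worth 0.89 × 8.90838 = 7.9284582 now; Alice offers that and keeps 12.0715418.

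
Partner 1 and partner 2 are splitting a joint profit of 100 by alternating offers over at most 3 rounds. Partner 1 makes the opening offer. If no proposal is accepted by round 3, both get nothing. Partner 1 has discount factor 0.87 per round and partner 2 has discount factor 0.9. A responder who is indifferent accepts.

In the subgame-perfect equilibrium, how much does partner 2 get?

Round 3 (partner 1 proposes): rejection yields 0 for partner 2; partner 1 offers 0 and keeps 100.
Round 2 (partner 2 proposes): partner 1 can get 100 next round, worth 0.87 × 100 = 87 now. Partner 2 offers 87 and keeps 100 − 87 = 13.
Round 1 (partner 1 proposes): partner 2 can get 13 next round, worth 0.9 × 13 = 11.7 now; partner 1 offers that and keeps 88.3.

11.7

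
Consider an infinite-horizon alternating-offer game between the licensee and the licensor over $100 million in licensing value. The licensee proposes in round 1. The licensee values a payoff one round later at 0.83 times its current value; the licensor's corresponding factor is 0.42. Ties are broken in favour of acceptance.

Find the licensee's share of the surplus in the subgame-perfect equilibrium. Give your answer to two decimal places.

In a stationary SPE each proposer offers the other exactly their discounted continuation value.
If the licensee keeps x when proposing and the licensor keeps y when proposing, then x = 100 − 0.42y and y = 100 − 0.83x.
Solving: x = 100(1 − 0.42) / (1 − 0.83·0.42) = 58 / 0.6514 ≈ 89.0390.
The licensor gets 100 − 89.0390 ≈ 10.9610.

89.04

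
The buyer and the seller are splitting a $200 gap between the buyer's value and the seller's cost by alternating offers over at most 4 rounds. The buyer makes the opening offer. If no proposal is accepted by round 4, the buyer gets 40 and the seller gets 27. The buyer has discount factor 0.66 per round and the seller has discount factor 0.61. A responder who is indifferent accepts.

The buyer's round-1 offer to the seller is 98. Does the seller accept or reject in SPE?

Accept

Round 4 (the seller proposes): the buyer gets 40 if talks fail, so the seller offers 40 and keeps 160.
Round 3 (the buyer proposes): the seller can get 160 next round, worth 0.61 × 160 = 97.6 now. The buyer offers 97.6 and keeps 200 − 97.6 = 102.4.
Round 2 (the seller proposes): the buyer can get 102.4 next round, worth 0.66 × 102.4 = 67.584 now, so the seller offers 67.584, keeping 132.416.
So by rejecting in round 1, the seller gets 132.416 next round, worth 0.61 × 132.416 = 80.77376 now.
Offer 98 ≥ 80.77376, so the seller accepts.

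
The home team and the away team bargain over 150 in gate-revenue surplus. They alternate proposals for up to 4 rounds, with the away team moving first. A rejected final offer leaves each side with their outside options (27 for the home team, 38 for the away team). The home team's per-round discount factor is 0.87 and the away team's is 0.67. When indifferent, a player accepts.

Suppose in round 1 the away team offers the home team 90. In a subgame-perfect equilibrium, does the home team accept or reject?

Round 4 (the home team proposes): the away team gets 38 if talks fail, so the home team offers 38 and keeps 112.
Round 3 (the away team proposes): the home team can get 112 next round, worth 0.87 × 112 = 97.44 now. The away team offers 97.44 and keeps 150 − 97.44 = 52.56.
Round 2 (the home team proposes): the away team can get 52.56 next round, worth 0.67 × 52.56 = 35.2152 now, so the home team offers 35.2152, keeping 114.7848.
So by rejecting in round 1, the home team gets 114.7848 next round, worth 0.87 × 114.7848 = 99.862776 now.
Offer 90 < 99.862776, so the home team rejects.

Reject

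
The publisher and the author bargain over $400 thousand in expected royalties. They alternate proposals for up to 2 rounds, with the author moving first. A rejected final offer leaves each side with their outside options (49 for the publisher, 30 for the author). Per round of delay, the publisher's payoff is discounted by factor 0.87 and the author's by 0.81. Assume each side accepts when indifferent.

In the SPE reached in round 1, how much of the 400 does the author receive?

Work backward from the last round.
Round 2 (the publisher proposes): the author gets 30 if talks fail, so the publisher offers 30 and keeps 370.
Round 1 (the author proposes): the publisher can get 370 next round, worth 0.87 × 370 = 321.9 now; the author offers that and keeps 78.1.

78.1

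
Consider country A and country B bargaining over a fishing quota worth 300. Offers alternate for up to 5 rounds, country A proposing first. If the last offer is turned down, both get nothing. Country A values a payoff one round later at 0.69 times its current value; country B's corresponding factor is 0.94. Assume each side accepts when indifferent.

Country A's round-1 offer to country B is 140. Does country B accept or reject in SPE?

Work out country B's continuation value if the offer is rejected.
Round 5 (country A proposes): country B will accept anything ≥ 0, so country A offers 0 and keeps 300.
Round 4 (country B proposes): country A can get 300 next round, worth 0.69 × 300 = 207 now; country B offers that and keeps 93.
Round 3 (country A proposes): country B can get 93 next round, worth 0.94 × 93 = 87.42 now. Country A offers 87.42 and keeps 300 − 87.42 = 212.58.
Round 2 (country B proposes): country A can get 212.58 next round, worth 0.69 × 212.58 = 146.6802 now. Country B offers 146.6802 and keeps 300 − 146.6802 = 153.3198.
So by rejecting in round 1, country B gets 153.3198 next round, worth 0.94 × 153.3198 = 144.120612 now.
Offer 140 < 144.120612, so country B rejects.

Reject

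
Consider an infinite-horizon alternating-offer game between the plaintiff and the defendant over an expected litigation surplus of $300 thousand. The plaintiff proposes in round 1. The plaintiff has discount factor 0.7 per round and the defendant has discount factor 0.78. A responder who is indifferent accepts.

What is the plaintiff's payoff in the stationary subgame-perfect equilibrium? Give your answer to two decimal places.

When the plaintiff proposes, the defendant accepts any offer worth at least 0.78 times what the defendant would get by proposing next round; and vice versa.
This gives x = 300 − 0.78y and y = 300 − 0.7x, where x and y are each side's share when it proposes.
Hence (1 − 0.78·0.7)x = 300(1 − 0.78), i.e. 0.454·x = 66.
x ≈ 145.3744; the defendant's share is 300 − x ≈ 154.6256.

145.37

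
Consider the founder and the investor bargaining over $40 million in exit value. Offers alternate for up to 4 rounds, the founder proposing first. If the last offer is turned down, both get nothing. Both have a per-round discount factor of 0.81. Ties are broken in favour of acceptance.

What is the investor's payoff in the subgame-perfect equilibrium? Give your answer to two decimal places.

27.41

Round 4 (the investor proposes): rejection yields 0 for the founder; the investor offers 0 and keeps 40.
Round 3 (the founder proposes): the investor can get 40 next round, worth 0.81 × 40 = 32.4 now, so the founder offers 32.4, keeping 7.6.
Round 2 (the investor proposes): the founder can get 7.6 next round, worth 0.81 × 7.6 = 6.156 now. The investor offers 6.156 and keeps 40 − 6.156 = 33.844.
Round 1 (the founder proposes): the investor can get 33.844 next round, worth 0.81 × 33.844 = 27.41364 now. The founder offers 27.41364 and keeps 40 − 27.41364 = 12.58636.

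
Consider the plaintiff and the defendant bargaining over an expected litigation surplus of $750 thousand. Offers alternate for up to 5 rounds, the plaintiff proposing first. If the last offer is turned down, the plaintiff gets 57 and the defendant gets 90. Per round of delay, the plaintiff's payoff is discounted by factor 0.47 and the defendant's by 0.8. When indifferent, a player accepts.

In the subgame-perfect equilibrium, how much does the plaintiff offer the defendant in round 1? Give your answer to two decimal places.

450.29

Round 5 (the plaintiff proposes): the defendant gets 90 if talks fail, so the plaintiff offers 90 and keeps 660.
Round 4 (the defendant proposes): the plaintiff can get 660 next round, worth 0.47 × 660 = 310.2 now; the defendant offers that and keeps 439.8.
Round 3 (the plaintiff proposes): the defendant can get 439.8 next round, worth 0.8 × 439.8 = 351.84 now; the plaintiff offers that and keeps 398.16.
Round 2 (the defendant proposes): the plaintiff can get 398.16 next round, worth 0.47 × 398.16 = 187.1352 now, so the defendant offers 187.1352, keeping 562.8648.
Round 1 (the plaintiff proposes): the defendant can get 562.8648 next round, worth 0.8 × 562.8648 = 450.29184 now; the plaintiff offers that and keeps 299.70816.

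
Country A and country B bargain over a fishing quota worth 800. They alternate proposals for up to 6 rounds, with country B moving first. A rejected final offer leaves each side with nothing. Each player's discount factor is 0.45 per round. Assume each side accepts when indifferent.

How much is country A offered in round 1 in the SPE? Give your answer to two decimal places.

252.86

By backward induction:
Round 6 (country A proposes): country B will accept anything ≥ 0, so country A offers 0 and keeps 800.
Round 5 (country B proposes): country A can get 800 next round, worth 0.45 × 800 = 360 now; country B offers that and keeps 440.
Round 4 (country A proposes): country B can get 440 next round, worth 0.45 × 440 = 198 now, so country A offers 198, keeping 602.
Round 3 (country B proposes): country A can get 602 next round, worth 0.45 × 602 = 270.9 now, so country B offers 270.9, keeping 529.1.
Round 2 (country A proposes): country B can get 529.1 next round, worth 0.45 × 529.1 = 238.095 now, so country A offers 238.095, keeping 561.905.
Round 1 (country B proposes): country A can get 561.905 next round, worth 0.45 × 561.905 = 252.85725 now, so country B offers 252.85725, keeping 547.14275.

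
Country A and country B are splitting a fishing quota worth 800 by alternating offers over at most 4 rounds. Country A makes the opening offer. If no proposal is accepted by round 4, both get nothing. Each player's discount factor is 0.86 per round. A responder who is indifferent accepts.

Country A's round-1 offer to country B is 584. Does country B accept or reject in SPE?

Round 4 (country B proposes): country A will accept anything ≥ 0, so country B offers 0 and keeps 800.
Round 3 (country A proposes): country B can get 800 next round, worth 0.86 × 800 = 688 now, so country A offers 688, keeping 112.
Round 2 (country B proposes): country A can get 112 next round, worth 0.86 × 112 = 96.32 now, so country B offers 96.32, keeping 703.68.
So by rejecting in round 1, country B gets 703.68 next round, worth 0.86 × 703.68 = 605.1648 now.
Offer 584 < 605.1648, so country B rejects.

Reject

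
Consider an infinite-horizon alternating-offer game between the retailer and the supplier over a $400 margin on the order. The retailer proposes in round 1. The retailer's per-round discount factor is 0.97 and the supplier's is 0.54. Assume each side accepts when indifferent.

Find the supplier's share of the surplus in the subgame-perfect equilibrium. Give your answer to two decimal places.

13.61

When the retailer proposes, the supplier accepts any offer worth at least 0.54 times what the supplier would get by proposing next round; and vice versa.
This gives x = 400 − 0.54y and y = 400 − 0.97x, where x and y are each side's share when it proposes.
Hence (1 − 0.54·0.97)x = 400(1 − 0.54), i.e. 0.4762·x = 184.
x ≈ 386.3923; the supplier's share is 400 − x ≈ 13.6077.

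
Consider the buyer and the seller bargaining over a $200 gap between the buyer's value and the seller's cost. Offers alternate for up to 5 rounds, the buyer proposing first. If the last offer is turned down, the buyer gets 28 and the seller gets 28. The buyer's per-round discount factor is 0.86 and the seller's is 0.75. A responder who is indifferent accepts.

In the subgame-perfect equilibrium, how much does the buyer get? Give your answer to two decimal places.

Round 5 (the buyer proposes): the seller gets 28 if talks fail, so the buyer offers 28 and keeps 172.
Round 4 (the seller proposes): the buyer can get 172 next round, worth 0.86 × 172 = 147.92 now; the seller offers that and keeps 52.08.
Round 3 (the buyer proposes): the seller can get 52.08 next round, worth 0.75 × 52.08 = 39.06 now, so the buyer offers 39.06, keeping 160.94.
Round 2 (the seller proposes): the buyer can get 160.94 next round, worth 0.86 × 160.94 = 138.4084 now; the seller offers that and keeps 61.5916.
Round 1 (the buyer proposes): the seller can get 61.5916 next round, worth 0.75 × 61.5916 = 46.1937 now, so the buyer offers 46.1937, keeping 153.8063.

153.81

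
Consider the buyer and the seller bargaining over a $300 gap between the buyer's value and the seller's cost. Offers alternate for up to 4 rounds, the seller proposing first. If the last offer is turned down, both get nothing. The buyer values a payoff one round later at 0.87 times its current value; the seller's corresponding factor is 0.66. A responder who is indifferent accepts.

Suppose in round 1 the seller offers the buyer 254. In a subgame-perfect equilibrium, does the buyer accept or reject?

Accept

Round 4 (the buyer proposes): the seller will accept anything ≥ 0, so the buyer offers 0 and keeps 300.
Round 3 (the seller proposes): the buyer can get 300 next round, worth 0.87 × 300 = 261 now; the seller offers that and keeps 39.
Round 2 (the buyer proposes): the seller can get 39 next round, worth 0.66 × 39 = 25.74 now. The buyer offers 25.74 and keeps 300 − 25.74 = 274.26.
So by rejecting in round 1, the buyer gets 274.26 next round, worth 0.87 × 274.26 = 238.6062 now.
Offer 254 ≥ 238.6062, so the buyer accepts.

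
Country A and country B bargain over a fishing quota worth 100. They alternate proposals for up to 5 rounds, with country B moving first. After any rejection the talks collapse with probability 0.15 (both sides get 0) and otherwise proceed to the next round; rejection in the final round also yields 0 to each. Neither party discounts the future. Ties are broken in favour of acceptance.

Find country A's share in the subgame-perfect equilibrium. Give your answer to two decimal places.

21.96

By backward induction:
Round 5 (country B proposes): rejection yields 0 for country A; country B offers 0 and keeps 100.
Round 4 (country A proposes): rejecting gives country B an expected 0.85 × 100 = 85. Country A offers 85 and keeps 100 − 85 = 15.
Round 3 (country B proposes): rejecting gives country A an expected 0.85 × 15 = 12.75; country B offers that and keeps 87.25.
Round 2 (country A proposes): rejecting gives country B an expected 0.85 × 87.25 = 74.1625, so country A offers 74.1625, keeping 25.8375.
Round 1 (country B proposes): rejecting gives country A an expected 0.85 × 25.8375 = 21.961875, so country B offers 21.961875, keeping 78.038125.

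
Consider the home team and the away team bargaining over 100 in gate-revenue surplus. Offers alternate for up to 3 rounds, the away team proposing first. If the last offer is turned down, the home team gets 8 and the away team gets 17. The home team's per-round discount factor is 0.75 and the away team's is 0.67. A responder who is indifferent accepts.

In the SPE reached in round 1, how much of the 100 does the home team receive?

28.77

Round 3 (the away team proposes): the home team gets 8 if talks fail, so the away team offers 8 and keeps 92.
Round 2 (the home team proposes): the away team can get 92 next round, worth 0.67 × 92 = 61.64 now; the home team offers that and keeps 38.36.
Round 1 (the away team proposes): the home team can get 38.36 next round, worth 0.75 × 38.36 = 28.77 now. The away team offers 28.77 and keeps 100 − 28.77 = 71.23.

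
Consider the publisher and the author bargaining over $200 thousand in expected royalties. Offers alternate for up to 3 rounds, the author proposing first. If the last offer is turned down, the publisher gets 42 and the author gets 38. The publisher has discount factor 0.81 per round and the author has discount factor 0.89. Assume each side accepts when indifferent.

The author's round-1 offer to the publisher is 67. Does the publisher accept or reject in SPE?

Accept

Round 3 (the author proposes): the publisher gets 42 if talks fail, so the author offers 42 and keeps 158.
Round 2 (the publisher proposes): the author can get 158 next round, worth 0.89 × 158 = 140.62 now, so the publisher offers 140.62, keeping 59.38.
So by rejecting in round 1, the publisher gets 59.38 next round, worth 0.81 × 59.38 = 48.0978 now.
Offer 67 ≥ 48.0978, so the publisher accepts.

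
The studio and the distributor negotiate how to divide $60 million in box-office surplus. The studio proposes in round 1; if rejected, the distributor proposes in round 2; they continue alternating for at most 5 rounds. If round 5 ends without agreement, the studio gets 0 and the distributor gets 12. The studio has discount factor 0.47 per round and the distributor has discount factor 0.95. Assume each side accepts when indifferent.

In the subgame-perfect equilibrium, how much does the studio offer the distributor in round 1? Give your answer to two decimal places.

46.09

Work backward from the last round.
Round 5 (the studio proposes): the distributor gets 12 if talks fail, so the studio offers 12 and keeps 48.
Round 4 (the distributor proposes): the studio can get 48 next round, worth 0.47 × 48 = 22.56 now. The distributor offers 22.56 and keeps 60 − 22.56 = 37.44.
Round 3 (the studio proposes): the distributor can get 37.44 next round, worth 0.95 × 37.44 = 35.568 now, so the studio offers 35.568, keeping 24.432.
Round 2 (the distributor proposes): the studio can get 24.432 next round, worth 0.47 × 24.432 = 11.48304 now, so the distributor offers 11.48304, keeping 48.51696.
Round 1 (the studio proposes): the distributor can get 48.51696 next round, worth 0.95 × 48.51696 = 46.091112 now. The studio offers 46.091112 and keeps 60 − 46.091112 = 13.908888.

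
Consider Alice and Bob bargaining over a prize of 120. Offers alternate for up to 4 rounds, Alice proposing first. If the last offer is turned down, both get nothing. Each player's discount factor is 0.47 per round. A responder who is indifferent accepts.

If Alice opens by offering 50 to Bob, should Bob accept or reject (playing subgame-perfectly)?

Work out Bob's continuation value if the offer is rejected.
Round 4 (Bob proposes): Alice will accept anything ≥ 0, so Bob offers 0 and keeps 120.
Round 3 (Alice proposes): Bob can get 120 next round, worth 0.47 × 120 = 56.4 now; Alice offers that and keeps 63.6.
Round 2 (Bob proposes): Alice can get 63.6 next round, worth 0.47 × 63.6 = 29.892 now, so Bob offers 29.892, keeping 90.108.
So by rejecting in round 1, Bob gets 90.108 next round, worth 0.47 × 90.108 = 42.35076 now.
Offer 50 ≥ 42.35076, so Bob accepts.

Accept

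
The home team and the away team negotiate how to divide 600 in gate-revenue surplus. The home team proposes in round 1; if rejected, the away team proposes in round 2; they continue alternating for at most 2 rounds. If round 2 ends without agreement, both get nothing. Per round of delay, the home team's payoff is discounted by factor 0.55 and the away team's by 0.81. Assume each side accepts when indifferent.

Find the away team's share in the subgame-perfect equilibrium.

486

Round 2 (the away team proposes): the home team will accept anything ≥ 0, so the away team offers 0 and keeps 600.
Round 1 (the home team proposes): the away team can get 600 next round, worth 0.81 × 600 = 486 now. The home team offers 486 and keeps 600 − 486 = 114.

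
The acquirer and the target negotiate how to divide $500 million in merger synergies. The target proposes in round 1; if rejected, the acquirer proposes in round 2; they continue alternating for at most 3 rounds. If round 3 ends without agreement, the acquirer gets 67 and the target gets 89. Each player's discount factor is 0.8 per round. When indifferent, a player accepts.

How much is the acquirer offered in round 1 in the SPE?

122.88

Solve by backward induction from round 3.
Round 3 (the target proposes): the acquirer gets 67 if talks fail, so the target offers 67 and keeps 433.
Round 2 (the acquirer proposes): the target can get 433 next round, worth 0.8 × 433 = 346.4 now; the acquirer offers that and keeps 153.6.
Round 1 (the target proposes): the acquirer can get 153.6 next round, worth 0.8 × 153.6 = 122.88 now; the target offers that and keeps 377.12.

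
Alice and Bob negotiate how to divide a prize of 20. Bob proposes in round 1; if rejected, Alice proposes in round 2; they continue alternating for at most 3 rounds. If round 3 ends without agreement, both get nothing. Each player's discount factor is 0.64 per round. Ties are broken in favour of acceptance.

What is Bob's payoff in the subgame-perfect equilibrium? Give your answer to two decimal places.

15.39

Round 3 (Bob proposes): Alice will accept anything ≥ 0, so Bob offers 0 and keeps 20.
Round 2 (Alice proposes): Bob can get 20 next round, worth 0.64 × 20 = 12.8 now. Alice offers 12.8 and keeps 20 − 12.8 = 7.2.
Round 1 (Bob proposes): Alice can get 7.2 next round, worth 0.64 × 7.2 = 4.608 now; Bob offers that and keeps 15.392.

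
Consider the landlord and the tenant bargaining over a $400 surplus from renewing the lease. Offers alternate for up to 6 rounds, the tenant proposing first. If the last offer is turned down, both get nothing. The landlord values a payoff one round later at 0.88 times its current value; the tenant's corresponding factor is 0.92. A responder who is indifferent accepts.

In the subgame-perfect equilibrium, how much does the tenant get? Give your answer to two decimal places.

118.32

By backward induction:
Round 6 (the landlord proposes): rejection yields 0 for the tenant; the landlord offers 0 and keeps 400.
Round 5 (the tenant proposes): the landlord can get 400 next round, worth 0.88 × 400 = 352 now; the tenant offers that and keeps 48.
Round 4 (the landlord proposes): the tenant can get 48 next round, worth 0.92 × 48 = 44.16 now, so the landlord offers 44.16, keeping 355.84.
Round 3 (the tenant proposes): the landlord can get 355.84 next round, worth 0.88 × 355.84 = 313.1392 now, so the tenant offers 313.1392, keeping 86.8608.
Round 2 (the landlord proposes): the tenant can get 86.8608 next round, worth 0.92 × 86.8608 = 79.911936 now; the landlord offers that and keeps 320.088064.
Round 1 (the tenant proposes): the landlord can get 320.088064 next round, worth 0.88 × 320.088064 = 281.67749632 now, so the tenant offers 281.67749632, keeping 118.32250368.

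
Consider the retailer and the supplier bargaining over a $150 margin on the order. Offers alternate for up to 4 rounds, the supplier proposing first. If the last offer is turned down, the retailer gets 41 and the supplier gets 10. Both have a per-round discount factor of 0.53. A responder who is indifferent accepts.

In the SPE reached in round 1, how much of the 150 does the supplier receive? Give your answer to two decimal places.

91.79

Round 4 (the retailer proposes): the supplier gets 10 if talks fail, so the retailer offers 10 and keeps 140.
Round 3 (the supplier proposes): the retailer can get 140 next round, worth 0.53 × 140 = 74.2 now; the supplier offers that and keeps 75.8.
Round 2 (the retailer proposes): the supplier can get 75.8 next round, worth 0.53 × 75.8 = 40.174 now, so the retailer offers 40.174, keeping 109.826.
Round 1 (the supplier proposes): the retailer can get 109.826 next round, worth 0.53 × 109.826 = 58.20778 now; the supplier offers that and keeps 91.79222.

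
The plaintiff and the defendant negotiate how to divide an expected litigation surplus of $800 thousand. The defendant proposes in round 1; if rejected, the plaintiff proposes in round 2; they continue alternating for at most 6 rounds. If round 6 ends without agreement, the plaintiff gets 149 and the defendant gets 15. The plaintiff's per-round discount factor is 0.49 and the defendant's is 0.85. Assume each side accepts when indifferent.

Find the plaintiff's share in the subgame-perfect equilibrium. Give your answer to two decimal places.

150.02

Work backward from the last round.
Round 6 (the plaintiff proposes): the defendant gets 15 if talks fail, so the plaintiff offers 15 and keeps 785.
Round 5 (the defendant proposes): the plaintiff can get 785 next round, worth 0.49 × 785 = 384.65 now, so the defendant offers 384.65, keeping 415.35.
Round 4 (the plaintiff proposes): the defendant can get 415.35 next round, worth 0.85 × 415.35 = 353.0475 now. The plaintiff offers 353.0475 and keeps 800 − 353.0475 = 446.9525.
Round 3 (the defendant proposes): the plaintiff can get 446.9525 next round, worth 0.49 × 446.9525 = 219.006725 now; the defendant offers that and keeps 580.993275.
Round 2 (the plaintiff proposes): the defendant can get 580.993275 next round, worth 0.85 × 580.993275 = 493.84428375 now; the plaintiff offers that and keeps 306.15571625.
Round 1 (the defendant proposes): the plaintiff can get 306.15571625 next round, worth 0.49 × 306.15571625 = 150.0163009625 now. The defendant offers 150.0163009625 and keeps 800 − 150.0163009625 = 649.9836990375.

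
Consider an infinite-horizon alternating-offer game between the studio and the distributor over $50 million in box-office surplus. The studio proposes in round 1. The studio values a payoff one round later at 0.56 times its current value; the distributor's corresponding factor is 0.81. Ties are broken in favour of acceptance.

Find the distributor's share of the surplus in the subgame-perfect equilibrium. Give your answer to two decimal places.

In a stationary SPE each proposer offers the other exactly their discounted continuation value.
If the studio keeps x when proposing and the distributor keeps y when proposing, then x = 50 − 0.81y and y = 50 − 0.56x.
Solving: x = 50(1 − 0.81) / (1 − 0.56·0.81) = 9.5 / 0.5464 ≈ 17.3865.
The distributor gets 50 − 17.3865 ≈ 32.6135.

32.61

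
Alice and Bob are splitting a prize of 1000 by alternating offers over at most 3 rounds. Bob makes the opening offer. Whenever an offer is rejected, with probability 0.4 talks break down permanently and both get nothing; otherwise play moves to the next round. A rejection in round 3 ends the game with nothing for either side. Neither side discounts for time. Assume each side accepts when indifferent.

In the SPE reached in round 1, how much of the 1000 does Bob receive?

760

Round 3 (Bob proposes): Alice will accept anything ≥ 0, so Bob offers 0 and keeps 1000.
Round 2 (Alice proposes): rejecting gives Bob an expected 0.6 × 1000 = 600, so Alice offers 600, keeping 400.
Round 1 (Bob proposes): rejecting gives Alice an expected 0.6 × 400 = 240. Bob offers 240 and keeps 1000 − 240 = 760.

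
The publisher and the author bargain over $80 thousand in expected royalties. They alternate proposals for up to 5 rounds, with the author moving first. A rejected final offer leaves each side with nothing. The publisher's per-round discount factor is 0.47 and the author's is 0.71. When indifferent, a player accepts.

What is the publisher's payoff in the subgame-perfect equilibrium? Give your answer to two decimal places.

14.54

Solve by backward induction from round 5.
Round 5 (the author proposes): rejection yields 0 for the publisher; the author offers 0 and keeps 80.
Round 4 (the publisher proposes): the author can get 80 next round, worth 0.71 × 80 = 56.8 now, so the publisher offers 56.8, keeping 23.2.
Round 3 (the author proposes): the publisher can get 23.2 next round, worth 0.47 × 23.2 = 10.904 now, so the author offers 10.904, keeping 69.096.
Round 2 (the publisher proposes): the author can get 69.096 next round, worth 0.71 × 69.096 = 49.05816 now. The publisher offers 49.05816 and keeps 80 − 49.05816 = 30.94184.
Round 1 (the author proposes): the publisher can get 30.94184 next round, worth 0.47 × 30.94184 = 14.5426648 now. The author offers 14.5426648 and keeps 80 − 14.5426648 = 65.4573352.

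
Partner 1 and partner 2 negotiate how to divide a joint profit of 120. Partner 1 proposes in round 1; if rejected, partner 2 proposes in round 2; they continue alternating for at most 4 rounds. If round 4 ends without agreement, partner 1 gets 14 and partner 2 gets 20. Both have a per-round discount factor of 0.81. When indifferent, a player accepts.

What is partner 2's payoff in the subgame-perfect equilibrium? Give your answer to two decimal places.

74.80

Solve by backward induction from round 4.
Round 4 (partner 2 proposes): partner 1 gets 14 if talks fail, so partner 2 offers 14 and keeps 106.
Round 3 (partner 1 proposes): partner 2 can get 106 next round, worth 0.81 × 106 = 85.86 now. Partner 1 offers 85.86 and keeps 120 − 85.86 = 34.14.
Round 2 (partner 2 proposes): partner 1 can get 34.14 next round, worth 0.81 × 34.14 = 27.6534 now, so partner 2 offers 27.6534, keeping 92.3466.
Round 1 (partner 1 proposes): partner 2 can get 92.3466 next round, worth 0.81 × 92.3466 = 74.800746 now, so partner 1 offers 74.800746, keeping 45.199254.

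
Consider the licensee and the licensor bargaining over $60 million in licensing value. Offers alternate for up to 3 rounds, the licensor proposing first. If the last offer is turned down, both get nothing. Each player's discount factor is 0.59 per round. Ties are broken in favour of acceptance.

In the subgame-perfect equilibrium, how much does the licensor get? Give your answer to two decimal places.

45.49

Solve by backward induction from round 3.
Round 3 (the licensor proposes): rejection yields 0 for the licensee; the licensor offers 0 and keeps 60.
Round 2 (the licensee proposes): the licensor can get 60 next round, worth 0.59 × 60 = 35.4 now, so the licensee offers 35.4, keeping 24.6.
Round 1 (the licensor proposes): the licensee can get 24.6 next round, worth 0.59 × 24.6 = 14.514 now; the licensor offers that and keeps 45.486.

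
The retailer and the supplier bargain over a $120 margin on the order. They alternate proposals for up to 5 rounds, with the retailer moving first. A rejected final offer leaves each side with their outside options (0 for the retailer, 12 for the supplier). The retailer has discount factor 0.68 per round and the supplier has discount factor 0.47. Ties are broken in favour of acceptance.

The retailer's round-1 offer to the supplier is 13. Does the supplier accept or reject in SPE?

Reject

Round 5 (the retailer proposes): the supplier gets 12 if talks fail, so the retailer offers 12 and keeps 108.
Round 4 (the supplier proposes): the retailer can get 108 next round, worth 0.68 × 108 = 73.44 now. The supplier offers 73.44 and keeps 120 − 73.44 = 46.56.
Round 3 (the retailer proposes): the supplier can get 46.56 next round, worth 0.47 × 46.56 = 21.8832 now; the retailer offers that and keeps 98.1168.
Round 2 (the supplier proposes): the retailer can get 98.1168 next round, worth 0.68 × 98.1168 = 66.719424 now, so the supplier offers 66.719424, keeping 53.280576.
So by rejecting in round 1, the supplier gets 53.280576 next round, worth 0.47 × 53.280576 = 25.04187072 now.
Offer 13 < 25.04187072, so the supplier rejects.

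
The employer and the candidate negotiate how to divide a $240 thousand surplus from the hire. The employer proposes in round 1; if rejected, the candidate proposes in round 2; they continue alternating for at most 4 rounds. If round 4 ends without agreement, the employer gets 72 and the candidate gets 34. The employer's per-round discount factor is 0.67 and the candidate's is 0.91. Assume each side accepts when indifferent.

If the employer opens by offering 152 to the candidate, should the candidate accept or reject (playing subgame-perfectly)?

Reject

Work out the candidate's continuation value if the offer is rejected.
Round 4 (the candidate proposes): the employer gets 72 if talks fail, so the candidate offers 72 and keeps 168.
Round 3 (the employer proposes): the candidate can get 168 next round, worth 0.91 × 168 = 152.88 now. The employer offers 152.88 and keeps 240 − 152.88 = 87.12.
Round 2 (the candidate proposes): the employer can get 87.12 next round, worth 0.67 × 87.12 = 58.3704 now; the candidate offers that and keeps 181.6296.
So by rejecting in round 1, the candidate gets 181.6296 next round, worth 0.91 × 181.6296 = 165.282936 now.
Offer 152 < 165.282936, so the candidate rejects.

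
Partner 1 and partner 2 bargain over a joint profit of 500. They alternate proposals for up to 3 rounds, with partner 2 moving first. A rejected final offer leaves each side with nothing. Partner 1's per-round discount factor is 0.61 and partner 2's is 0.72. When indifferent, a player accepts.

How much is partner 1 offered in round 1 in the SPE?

85.4

Round 3 (partner 2 proposes): rejection yields 0 for partner 1; partner 2 offers 0 and keeps 500.
Round 2 (partner 1 proposes): partner 2 can get 500 next round, worth 0.72 × 500 = 360 now. Partner 1 offers 360 and keeps 500 − 360 = 140.
Round 1 (partner 2 proposes): partner 1 can get 140 next round, worth 0.61 × 140 = 85.4 now; partner 2 offers that and keeps 414.6.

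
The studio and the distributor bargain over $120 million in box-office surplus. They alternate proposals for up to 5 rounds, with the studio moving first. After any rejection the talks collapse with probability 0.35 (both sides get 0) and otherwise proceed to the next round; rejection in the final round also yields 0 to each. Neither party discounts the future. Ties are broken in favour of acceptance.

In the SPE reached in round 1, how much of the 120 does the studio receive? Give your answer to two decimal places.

81.17

By backward induction:
Round 5 (the studio proposes): the distributor will accept anything ≥ 0, so the studio offers 0 and keeps 120.
Round 4 (the distributor proposes): rejecting gives the studio an expected 0.65 × 120 = 78; the distributor offers that and keeps 42.
Round 3 (the studio proposes): rejecting gives the distributor an expected 0.65 × 42 = 27.3, so the studio offers 27.3, keeping 92.7.
Round 2 (the distributor proposes): rejecting gives the studio an expected 0.65 × 92.7 = 60.255, so the distributor offers 60.255, keeping 59.745.
Round 1 (the studio proposes): rejecting gives the distributor an expected 0.65 × 59.745 = 38.83425; the studio offers that and keeps 81.16575.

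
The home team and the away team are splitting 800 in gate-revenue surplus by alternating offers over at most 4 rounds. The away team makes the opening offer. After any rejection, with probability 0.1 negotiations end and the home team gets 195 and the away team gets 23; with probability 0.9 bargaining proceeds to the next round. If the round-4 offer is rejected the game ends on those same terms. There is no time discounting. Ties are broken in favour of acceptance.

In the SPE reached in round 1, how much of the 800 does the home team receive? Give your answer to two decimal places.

671.66

Round 4 (the home team proposes): the away team gets 23 if talks fail, so the home team offers 23 and keeps 777.
Round 3 (the away team proposes): rejecting gives the home team an expected 0.9 × 777 + 0.1 × 195 = 718.8, so the away team offers 718.8, keeping 81.2.
Round 2 (the home team proposes): rejecting gives the away team an expected 0.9 × 81.2 + 0.1 × 23 = 75.38, so the home team offers 75.38, keeping 724.62.
Round 1 (the away team proposes): rejecting gives the home team an expected 0.9 × 724.62 + 0.1 × 195 = 671.658, so the away team offers 671.658, keeping 128.342.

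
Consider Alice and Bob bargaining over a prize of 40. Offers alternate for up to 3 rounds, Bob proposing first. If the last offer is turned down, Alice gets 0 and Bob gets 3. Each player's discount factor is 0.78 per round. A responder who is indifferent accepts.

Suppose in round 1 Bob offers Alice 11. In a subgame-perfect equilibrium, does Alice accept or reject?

Round 3 (Bob proposes): Alice will accept anything ≥ 0, so Bob offers 0 and keeps 40.
Round 2 (Alice proposes): Bob can get 40 next round, worth 0.78 × 40 = 31.2 now. Alice offers 31.2 and keeps 40 − 31.2 = 8.8.
So by rejecting in round 1, Alice gets 8.8 next round, worth 0.78 × 8.8 = 6.864 now.
Offer 11 ≥ 6.864, so Alice accepts.

Accept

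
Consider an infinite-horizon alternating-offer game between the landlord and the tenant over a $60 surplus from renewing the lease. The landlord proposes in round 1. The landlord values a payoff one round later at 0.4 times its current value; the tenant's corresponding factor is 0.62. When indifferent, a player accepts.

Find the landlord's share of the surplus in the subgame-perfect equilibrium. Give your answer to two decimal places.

In a stationary SPE each proposer offers the other exactly their discounted continuation value.
If the landlord keeps x when proposing and the tenant keeps y when proposing, then x = 60 − 0.62y and y = 60 − 0.4x.
Solving: x = 60(1 − 0.62) / (1 − 0.4·0.62) = 22.8 / 0.752 ≈ 30.3191.
The tenant gets 60 − 30.3191 ≈ 29.6809.

30.32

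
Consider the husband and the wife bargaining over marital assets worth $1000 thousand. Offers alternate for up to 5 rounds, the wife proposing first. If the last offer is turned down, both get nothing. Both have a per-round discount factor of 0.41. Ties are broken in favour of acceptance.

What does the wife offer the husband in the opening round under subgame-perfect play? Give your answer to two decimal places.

Work backward from the last round.
Round 5 (the wife proposes): the husband will accept anything ≥ 0, so the wife offers 0 and keeps 1000.
Round 4 (the husband proposes): the wife can get 1000 next round, worth 0.41 × 1000 = 410 now, so the husband offers 410, keeping 590.
Round 3 (the wife proposes): the husband can get 590 next round, worth 0.41 × 590 = 241.9 now. The wife offers 241.9 and keeps 1000 − 241.9 = 758.1.
Round 2 (the husband proposes): the wife can get 758.1 next round, worth 0.41 × 758.1 = 310.821 now. The husband offers 310.821 and keeps 1000 − 310.821 = 689.179.
Round 1 (the wife proposes): the husband can get 689.179 next round, worth 0.41 × 689.179 = 282.56339 now, so the wife offers 282.56339, keeping 717.43661.

282.56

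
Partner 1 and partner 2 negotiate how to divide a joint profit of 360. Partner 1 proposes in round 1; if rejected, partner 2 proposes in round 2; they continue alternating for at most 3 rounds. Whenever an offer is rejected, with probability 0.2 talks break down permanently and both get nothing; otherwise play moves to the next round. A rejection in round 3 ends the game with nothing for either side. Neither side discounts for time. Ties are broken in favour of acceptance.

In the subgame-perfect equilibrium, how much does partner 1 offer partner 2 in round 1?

57.6

Round 3 (partner 1 proposes): partner 2 will accept anything ≥ 0, so partner 1 offers 0 and keeps 360.
Round 2 (partner 2 proposes): rejecting gives partner 1 an expected 0.8 × 360 = 288; partner 2 offers that and keeps 72.
Round 1 (partner 1 proposes): rejecting gives partner 2 an expected 0.8 × 72 = 57.6; partner 1 offers that and keeps 302.4.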